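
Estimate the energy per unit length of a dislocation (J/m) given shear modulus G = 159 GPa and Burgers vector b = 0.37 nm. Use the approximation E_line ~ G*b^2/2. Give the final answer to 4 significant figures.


E = G*b^2/2
b = 0.37 nm = 3.7e-10 m
G = 159 GPa = 1.59e+11 Pa
E = 0.5 * 1.59e+11 * (3.7e-10)^2
E = 1.088e-08 J/m


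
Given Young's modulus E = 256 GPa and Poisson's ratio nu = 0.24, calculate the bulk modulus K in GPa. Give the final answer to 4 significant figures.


K = E / (3*(1-2*nu))
K = 256 / (3*(1-2*0.24))
K = 164.1 GPa


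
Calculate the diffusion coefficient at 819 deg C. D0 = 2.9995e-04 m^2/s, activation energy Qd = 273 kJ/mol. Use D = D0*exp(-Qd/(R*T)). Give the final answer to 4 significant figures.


D = D0 * exp(-Qd / (R*T))
T = 1092.15 K
D = 2.9995e-04 * exp(-273e3 / (8.314 * 1092.15))
D = 2.629e-17 m^2/s


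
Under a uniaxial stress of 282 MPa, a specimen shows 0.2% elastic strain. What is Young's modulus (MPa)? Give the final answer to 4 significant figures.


E = sigma / epsilon
epsilon = 0.2% = 2e-03
E = 282 / 2e-03
E = 141000 MPa


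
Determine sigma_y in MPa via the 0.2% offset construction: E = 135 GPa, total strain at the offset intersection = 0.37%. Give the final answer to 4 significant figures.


Offset strain = 0.002
Elastic strain at yield = total_strain - offset = 3.7e-03 - 0.002 = 1.7e-03
sigma_y = E * elastic_strain = 135000 * 1.7e-03
sigma_y = 229.5 MPa


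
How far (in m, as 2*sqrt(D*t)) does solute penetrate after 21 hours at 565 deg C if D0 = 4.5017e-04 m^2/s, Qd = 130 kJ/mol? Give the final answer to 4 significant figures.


Step 1: D = D0 * exp(-Qd/(R*T))
T = 838.15 K
D = 4.5017e-04 * exp(-130e3 / (8.314 * 838.15)) = 3.55884e-12 m^2/s
Step 2: L = 2*sqrt(D*t)
t = 21 h = 75600 s
L = 2*sqrt(3.55884e-12 * 75600) = 1.037e-03 m


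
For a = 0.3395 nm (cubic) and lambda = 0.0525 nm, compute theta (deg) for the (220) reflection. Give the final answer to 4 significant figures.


d = a / sqrt(h^2+k^2+l^2)
d = 0.3395 / sqrt(8) = 0.120031 nm
lambda = 2*d*sin(theta)  =>  sin(theta) = lambda / (2*d)
sin(theta) = 0.0525 / (2 * 0.120031) = 0.218693
theta = 12.63 deg


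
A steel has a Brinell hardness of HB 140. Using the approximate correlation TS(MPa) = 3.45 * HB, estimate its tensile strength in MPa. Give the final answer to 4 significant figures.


TS (MPa) = 3.45 * HB
TS = 3.45 * 140
TS = 483 MPa


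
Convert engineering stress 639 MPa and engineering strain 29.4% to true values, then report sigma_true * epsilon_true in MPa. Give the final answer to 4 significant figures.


sigma_true = sigma_eng * (1 + epsilon_eng)
sigma_true = 639 * (1 + 0.294) = 826.866 MPa
epsilon_true = ln(1 + epsilon_eng)
epsilon_true = ln(1 + 0.294) = 0.257738
sigma_true * epsilon_true = 826.866 * 0.257738 = 213.1 MPa


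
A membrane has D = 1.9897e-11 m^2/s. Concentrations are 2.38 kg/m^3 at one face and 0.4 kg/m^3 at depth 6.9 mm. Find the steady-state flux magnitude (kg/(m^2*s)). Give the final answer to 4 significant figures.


J = -D * (dC/dx) = D * (C1 - C2) / dx
J = 1.9897e-11 * (2.38 - 0.4) / 6.9e-03
J = 5.71e-09 kg/(m^2*s)


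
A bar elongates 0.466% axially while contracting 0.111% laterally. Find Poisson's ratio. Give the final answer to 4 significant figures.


nu = -epsilon_lat / epsilon_axial
Lateral strain is contraction (negative), so using magnitudes:
nu = 0.111 / 0.466
nu = 0.2382


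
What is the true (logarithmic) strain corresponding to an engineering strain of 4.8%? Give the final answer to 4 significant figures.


epsilon_true = ln(1 + epsilon_eng)
epsilon_true = ln(1 + 0.048)
epsilon_true = 0.04688


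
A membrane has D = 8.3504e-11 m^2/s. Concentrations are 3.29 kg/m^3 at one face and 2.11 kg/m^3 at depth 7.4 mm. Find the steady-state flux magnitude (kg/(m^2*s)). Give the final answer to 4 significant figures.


J = -D * (dC/dx) = D * (C1 - C2) / dx
J = 8.3504e-11 * (3.29 - 2.11) / 7.4e-03
J = 1.332e-08 kg/(m^2*s)


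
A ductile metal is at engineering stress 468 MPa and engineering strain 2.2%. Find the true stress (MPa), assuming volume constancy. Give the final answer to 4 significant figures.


sigma_true = sigma_eng * (1 + epsilon_eng)
sigma_true = 468 * (1 + 0.022)
sigma_true = 478.3 MPa


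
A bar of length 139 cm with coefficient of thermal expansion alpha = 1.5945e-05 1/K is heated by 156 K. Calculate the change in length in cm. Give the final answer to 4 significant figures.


dL = L0 * alpha * dT
dL = 139 * 1.5945e-05 * 156
dL = 0.3458 cm


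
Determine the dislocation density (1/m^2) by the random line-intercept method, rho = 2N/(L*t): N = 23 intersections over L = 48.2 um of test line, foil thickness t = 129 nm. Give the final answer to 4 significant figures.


rho = 2N / (L * t)
L = 48.2 um = 4.82e-05 m, t = 129 nm = 1.29e-07 m
rho = 2 * 23 / (4.82e-05 * 1.29e-07)
rho = 7.398e+12 1/m^2


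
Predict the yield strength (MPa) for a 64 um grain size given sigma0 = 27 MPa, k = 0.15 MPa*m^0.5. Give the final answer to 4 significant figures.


sigma_y = sigma0 + k / sqrt(d)
d = 64 um = 6.4e-05 m
sigma_y = 27 + 0.15 / sqrt(6.4e-05)
sigma_y = 45.75 MPa


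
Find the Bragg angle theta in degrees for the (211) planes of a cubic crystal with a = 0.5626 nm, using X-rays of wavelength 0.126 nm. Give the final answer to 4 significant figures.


d = a / sqrt(h^2+k^2+l^2)
d = 0.5626 / sqrt(6) = 0.22968 nm
lambda = 2*d*sin(theta)  =>  sin(theta) = lambda / (2*d)
sin(theta) = 0.126 / (2 * 0.22968) = 0.274294
theta = 15.92 deg


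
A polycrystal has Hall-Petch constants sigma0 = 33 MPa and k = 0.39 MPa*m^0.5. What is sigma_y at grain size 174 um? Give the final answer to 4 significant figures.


sigma_y = sigma0 + k / sqrt(d)
d = 174 um = 1.74e-04 m
sigma_y = 33 + 0.39 / sqrt(1.74e-04)
sigma_y = 62.57 MPa


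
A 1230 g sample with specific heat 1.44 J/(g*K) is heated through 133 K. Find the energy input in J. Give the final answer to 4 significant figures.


Q = m * cp * dT
Q = 1230 * 1.44 * 133
Q = 235600 J


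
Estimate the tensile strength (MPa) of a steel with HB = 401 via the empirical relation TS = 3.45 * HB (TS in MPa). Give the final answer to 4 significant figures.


TS (MPa) = 3.45 * HB
TS = 3.45 * 401
TS = 1383 MPa


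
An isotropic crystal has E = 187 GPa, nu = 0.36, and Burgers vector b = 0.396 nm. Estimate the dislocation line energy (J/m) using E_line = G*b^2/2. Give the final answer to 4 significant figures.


Step 1: G = E / (2*(1+nu))
G = 187 / (2*(1+0.36)) = 68.75 GPa = 6.875e+10 Pa
Step 2: E_line = G*b^2/2
b = 0.396 nm = 3.96e-10 m
E_line = 0.5 * 6.875e+10 * (3.96e-10)^2 = 5.391e-09 J/m


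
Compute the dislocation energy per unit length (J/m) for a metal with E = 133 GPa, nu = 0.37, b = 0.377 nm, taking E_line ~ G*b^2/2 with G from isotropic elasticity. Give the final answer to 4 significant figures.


Step 1: G = E / (2*(1+nu))
G = 133 / (2*(1+0.37)) = 48.5401 GPa = 4.85401e+10 Pa
Step 2: E_line = G*b^2/2
b = 0.377 nm = 3.77e-10 m
E_line = 0.5 * 4.85401e+10 * (3.77e-10)^2 = 3.449e-09 J/m


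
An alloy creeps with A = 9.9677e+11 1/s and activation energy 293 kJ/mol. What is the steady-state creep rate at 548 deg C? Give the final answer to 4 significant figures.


rate = A * exp(-Q / (R*T))
T = 548 + 273.15 = 821.15 K
rate = 9.9677e+11 * exp(-293e3 / (8.314 * 821.15))
rate = 2.289e-07 1/s


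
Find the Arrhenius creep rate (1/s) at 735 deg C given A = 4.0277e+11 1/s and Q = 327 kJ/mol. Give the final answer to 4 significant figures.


rate = A * exp(-Q / (R*T))
T = 735 + 273.15 = 1008.15 K
rate = 4.0277e+11 * exp(-327e3 / (8.314 * 1008.15))
rate = 4.59e-06 1/s


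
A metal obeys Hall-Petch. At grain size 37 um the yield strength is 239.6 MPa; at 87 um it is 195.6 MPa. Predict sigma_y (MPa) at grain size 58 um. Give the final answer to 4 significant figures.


sigma_y = sigma0 + k / sqrt(d)
1/sqrt(d1) = 1/sqrt(3.7e-05) = 164.399;  1/sqrt(d2) = 107.211
k = (sigma1 - sigma2) / (1/sqrt(d1) - 1/sqrt(d2)) = (239.6 - 195.6) / (164.399 - 107.211) = 0.769396 MPa*m^0.5
sigma0 = sigma1 - k/sqrt(d1) = 239.6 - 0.769396*164.399 = 113.112 MPa
sigma_y(d3) = 113.112 + 0.769396 / sqrt(5.8e-05) = 214.1 MPa


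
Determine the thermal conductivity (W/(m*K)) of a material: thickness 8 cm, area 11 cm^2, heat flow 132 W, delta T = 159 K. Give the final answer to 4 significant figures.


k = Q*L / (A*dT)
L = 0.08 m, A = 1.1e-03 m^2
k = 132 * 0.08 / (1.1e-03 * 159)
k = 60.38 W/(m*K)


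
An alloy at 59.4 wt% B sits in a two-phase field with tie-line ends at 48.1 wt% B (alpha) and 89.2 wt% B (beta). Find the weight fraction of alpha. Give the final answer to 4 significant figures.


f_alpha = (C_beta - C0) / (C_beta - C_alpha)
f_alpha = (89.2 - 59.4) / (89.2 - 48.1)
f_alpha = 0.7251


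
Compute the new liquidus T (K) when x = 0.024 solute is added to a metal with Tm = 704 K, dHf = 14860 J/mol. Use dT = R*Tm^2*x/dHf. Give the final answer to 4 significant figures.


dT = R*Tm^2*x / dHf
dT = 8.314 * 704^2 * 0.024 / 14860
dT = 6.655 K
T_new = 704 - 6.655 = 697.3 K


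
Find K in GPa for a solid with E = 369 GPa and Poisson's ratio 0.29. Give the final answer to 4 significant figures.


K = E / (3*(1-2*nu))
K = 369 / (3*(1-2*0.29))
K = 292.9 GPa


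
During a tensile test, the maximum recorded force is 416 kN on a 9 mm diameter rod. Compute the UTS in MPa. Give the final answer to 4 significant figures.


A0 = pi*(d/2)^2 = pi*(9/2)^2 = 63.6173 mm^2
UTS = F_max / A0 = 416*1000 / 63.6173
UTS = 6539 MPa


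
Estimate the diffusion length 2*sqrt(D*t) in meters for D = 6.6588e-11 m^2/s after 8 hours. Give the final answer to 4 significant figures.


t = 8 hr = 28800 s
Diffusion length = 2*sqrt(D*t)
= 2*sqrt(6.6588e-11 * 28800)
= 2.77e-03 m


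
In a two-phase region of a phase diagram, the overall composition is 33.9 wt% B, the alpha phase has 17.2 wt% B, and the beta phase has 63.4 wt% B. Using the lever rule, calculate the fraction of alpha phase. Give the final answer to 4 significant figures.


f_alpha = (C_beta - C0) / (C_beta - C_alpha)
f_alpha = (63.4 - 33.9) / (63.4 - 17.2)
f_alpha = 0.6385


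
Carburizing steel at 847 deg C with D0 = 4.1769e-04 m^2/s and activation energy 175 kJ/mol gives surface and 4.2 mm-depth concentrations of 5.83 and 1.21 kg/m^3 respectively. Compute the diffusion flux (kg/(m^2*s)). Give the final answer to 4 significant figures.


Step 1: D = D0 * exp(-Qd/(R*T))
T = 847 + 273.15 = 1120.15 K
D = 4.1769e-04 * exp(-175e3 / (8.314 * 1120.15)) = 2.88396e-12 m^2/s
Step 2: J = D * (C1 - C2) / dx
J = 2.88396e-12 * (5.83 - 1.21) / 4.2e-03
J = 3.172e-09 kg/(m^2*s)


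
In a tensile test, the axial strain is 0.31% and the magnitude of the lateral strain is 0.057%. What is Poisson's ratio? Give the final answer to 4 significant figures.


nu = -epsilon_lat / epsilon_axial
Lateral strain is contraction (negative), so using magnitudes:
nu = 0.057 / 0.31
nu = 0.1839


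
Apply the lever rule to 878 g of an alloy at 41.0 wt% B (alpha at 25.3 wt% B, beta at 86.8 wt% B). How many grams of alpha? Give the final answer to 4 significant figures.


f_alpha = (C_beta - C0) / (C_beta - C_alpha)
f_alpha = (86.8 - 41.0) / (86.8 - 25.3) = 0.744715
m_alpha = f_alpha * m_total = 0.744715 * 878 = 653.9 g


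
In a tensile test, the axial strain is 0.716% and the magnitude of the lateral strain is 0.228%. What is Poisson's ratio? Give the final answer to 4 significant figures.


nu = -epsilon_lat / epsilon_axial
Lateral strain is contraction (negative), so using magnitudes:
nu = 0.228 / 0.716
nu = 0.3184


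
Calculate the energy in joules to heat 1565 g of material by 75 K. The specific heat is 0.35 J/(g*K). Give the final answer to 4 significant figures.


Q = m * cp * dT
Q = 1565 * 0.35 * 75
Q = 41080 J


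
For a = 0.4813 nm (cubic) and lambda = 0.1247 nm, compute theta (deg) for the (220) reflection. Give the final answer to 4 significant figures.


d = a / sqrt(h^2+k^2+l^2)
d = 0.4813 / sqrt(8) = 0.170165 nm
lambda = 2*d*sin(theta)  =>  sin(theta) = lambda / (2*d)
sin(theta) = 0.1247 / (2 * 0.170165) = 0.366409
theta = 21.49 deg


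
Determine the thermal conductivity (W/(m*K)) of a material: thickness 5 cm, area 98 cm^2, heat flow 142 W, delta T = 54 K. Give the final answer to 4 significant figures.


k = Q*L / (A*dT)
L = 0.05 m, A = 9.8e-03 m^2
k = 142 * 0.05 / (9.8e-03 * 54)
k = 13.42 W/(m*K)


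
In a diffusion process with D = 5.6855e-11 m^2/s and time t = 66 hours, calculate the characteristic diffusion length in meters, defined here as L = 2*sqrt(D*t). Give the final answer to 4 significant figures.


t = 66 hr = 237600 s
Diffusion length = 2*sqrt(D*t)
= 2*sqrt(5.6855e-11 * 237600)
= 7.351e-03 m


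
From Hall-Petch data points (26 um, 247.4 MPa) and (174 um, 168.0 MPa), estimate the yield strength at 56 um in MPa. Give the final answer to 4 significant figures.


sigma_y = sigma0 + k / sqrt(d)
1/sqrt(d1) = 1/sqrt(2.6e-05) = 196.116;  1/sqrt(d2) = 75.8098
k = (sigma1 - sigma2) / (1/sqrt(d1) - 1/sqrt(d2)) = (247.4 - 168.0) / (196.116 - 75.8098) = 0.659982 MPa*m^0.5
sigma0 = sigma1 - k/sqrt(d1) = 247.4 - 0.659982*196.116 = 117.967 MPa
sigma_y(d3) = 117.967 + 0.659982 / sqrt(5.6e-05) = 206.2 MPa


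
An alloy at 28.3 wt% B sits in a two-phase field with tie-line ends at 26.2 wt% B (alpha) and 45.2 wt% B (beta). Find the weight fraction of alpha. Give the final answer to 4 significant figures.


f_alpha = (C_beta - C0) / (C_beta - C_alpha)
f_alpha = (45.2 - 28.3) / (45.2 - 26.2)
f_alpha = 0.8895


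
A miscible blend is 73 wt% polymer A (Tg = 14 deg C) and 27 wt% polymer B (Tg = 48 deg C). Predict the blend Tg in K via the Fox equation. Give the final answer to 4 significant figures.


1/Tg = w1/Tg1 + w2/Tg2 (in Kelvin)
Tg1 = 287.15 K, Tg2 = 321.15 K
1/Tg = 0.73/287.15 + 0.27/321.15
Tg = 295.6 K


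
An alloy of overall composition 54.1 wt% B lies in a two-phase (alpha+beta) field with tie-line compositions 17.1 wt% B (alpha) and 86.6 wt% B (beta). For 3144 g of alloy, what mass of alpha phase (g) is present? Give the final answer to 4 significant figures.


f_alpha = (C_beta - C0) / (C_beta - C_alpha)
f_alpha = (86.6 - 54.1) / (86.6 - 17.1) = 0.467626
m_alpha = f_alpha * m_total = 0.467626 * 3144 = 1470 g


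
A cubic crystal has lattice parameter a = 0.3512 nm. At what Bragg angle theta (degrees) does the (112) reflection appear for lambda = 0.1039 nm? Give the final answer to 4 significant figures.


d = a / sqrt(h^2+k^2+l^2)
d = 0.3512 / sqrt(6) = 0.143377 nm
lambda = 2*d*sin(theta)  =>  sin(theta) = lambda / (2*d)
sin(theta) = 0.1039 / (2 * 0.143377) = 0.362332
theta = 21.24 deg


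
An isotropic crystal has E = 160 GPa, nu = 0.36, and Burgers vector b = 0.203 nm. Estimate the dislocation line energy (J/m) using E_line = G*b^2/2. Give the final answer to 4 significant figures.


Step 1: G = E / (2*(1+nu))
G = 160 / (2*(1+0.36)) = 58.8235 GPa = 5.88235e+10 Pa
Step 2: E_line = G*b^2/2
b = 0.203 nm = 2.03e-10 m
E_line = 0.5 * 5.88235e+10 * (2.03e-10)^2 = 1.212e-09 J/m


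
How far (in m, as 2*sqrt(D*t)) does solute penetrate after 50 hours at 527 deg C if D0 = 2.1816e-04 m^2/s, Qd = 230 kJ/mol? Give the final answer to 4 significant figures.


Step 1: D = D0 * exp(-Qd/(R*T))
T = 800.15 K
D = 2.1816e-04 * exp(-230e3 / (8.314 * 800.15)) = 2.10663e-19 m^2/s
Step 2: L = 2*sqrt(D*t)
t = 50 h = 180000 s
L = 2*sqrt(2.10663e-19 * 180000) = 3.895e-07 m


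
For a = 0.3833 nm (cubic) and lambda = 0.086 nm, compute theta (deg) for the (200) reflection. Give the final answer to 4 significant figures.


d = a / sqrt(h^2+k^2+l^2)
d = 0.3833 / sqrt(4) = 0.19165 nm
lambda = 2*d*sin(theta)  =>  sin(theta) = lambda / (2*d)
sin(theta) = 0.086 / (2 * 0.19165) = 0.224367
theta = 12.97 deg


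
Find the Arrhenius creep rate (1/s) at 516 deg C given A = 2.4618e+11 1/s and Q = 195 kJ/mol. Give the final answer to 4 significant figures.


rate = A * exp(-Q / (R*T))
T = 516 + 273.15 = 789.15 K
rate = 2.4618e+11 * exp(-195e3 / (8.314 * 789.15))
rate = 0.03045 1/s


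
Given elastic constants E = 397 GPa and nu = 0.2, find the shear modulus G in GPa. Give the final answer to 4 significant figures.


G = E / (2*(1+nu))
G = 397 / (2*(1+0.2))
G = 165.4 GPa


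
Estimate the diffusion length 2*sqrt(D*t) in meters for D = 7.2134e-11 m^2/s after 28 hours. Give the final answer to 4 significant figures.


t = 28 hr = 100800 s
Diffusion length = 2*sqrt(D*t)
= 2*sqrt(7.2134e-11 * 100800)
= 5.393e-03 m


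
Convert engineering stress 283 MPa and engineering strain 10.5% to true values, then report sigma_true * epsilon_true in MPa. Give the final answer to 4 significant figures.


sigma_true = sigma_eng * (1 + epsilon_eng)
sigma_true = 283 * (1 + 0.105) = 312.715 MPa
epsilon_true = ln(1 + epsilon_eng)
epsilon_true = ln(1 + 0.105) = 0.0998453
sigma_true * epsilon_true = 312.715 * 0.0998453 = 31.22 MPa


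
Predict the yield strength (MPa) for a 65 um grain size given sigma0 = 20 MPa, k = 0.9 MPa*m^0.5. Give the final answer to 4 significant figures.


sigma_y = sigma0 + k / sqrt(d)
d = 65 um = 6.5e-05 m
sigma_y = 20 + 0.9 / sqrt(6.5e-05)
sigma_y = 131.6 MPa


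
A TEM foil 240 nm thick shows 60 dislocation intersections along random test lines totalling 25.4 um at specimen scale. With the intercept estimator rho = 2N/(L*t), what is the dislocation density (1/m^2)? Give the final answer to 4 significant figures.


rho = 2N / (L * t)
L = 25.4 um = 2.54e-05 m, t = 240 nm = 2.4e-07 m
rho = 2 * 60 / (2.54e-05 * 2.4e-07)
rho = 1.969e+13 1/m^2


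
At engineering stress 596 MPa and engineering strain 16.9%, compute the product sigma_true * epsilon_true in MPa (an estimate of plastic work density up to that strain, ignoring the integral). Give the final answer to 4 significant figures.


sigma_true = sigma_eng * (1 + epsilon_eng)
sigma_true = 596 * (1 + 0.169) = 696.724 MPa
epsilon_true = ln(1 + epsilon_eng)
epsilon_true = ln(1 + 0.169) = 0.156149
sigma_true * epsilon_true = 696.724 * 0.156149 = 108.8 MPa


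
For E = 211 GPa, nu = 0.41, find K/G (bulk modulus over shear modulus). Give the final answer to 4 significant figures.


G = E / (2*(1+nu))
G = 211 / (2*(1+0.41)) = 74.8227 GPa
K = E / (3*(1-2*nu))
K = 211 / (3*(1-2*0.41)) = 390.741 GPa
K/G = 390.741 / 74.8227 = 5.222


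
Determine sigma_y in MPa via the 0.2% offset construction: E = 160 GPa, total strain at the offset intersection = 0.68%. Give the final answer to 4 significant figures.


Offset strain = 0.002
Elastic strain at yield = total_strain - offset = 6.8e-03 - 0.002 = 4.8e-03
sigma_y = E * elastic_strain = 160000 * 4.8e-03
sigma_y = 768 MPa


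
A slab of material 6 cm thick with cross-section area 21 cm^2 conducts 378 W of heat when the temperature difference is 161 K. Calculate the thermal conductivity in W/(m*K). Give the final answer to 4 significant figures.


k = Q*L / (A*dT)
L = 0.06 m, A = 2.1e-03 m^2
k = 378 * 0.06 / (2.1e-03 * 161)
k = 67.08 W/(m*K)


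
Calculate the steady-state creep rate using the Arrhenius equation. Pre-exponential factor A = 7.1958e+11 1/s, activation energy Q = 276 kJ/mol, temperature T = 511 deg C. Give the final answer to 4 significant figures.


rate = A * exp(-Q / (R*T))
T = 511 + 273.15 = 784.15 K
rate = 7.1958e+11 * exp(-276e3 / (8.314 * 784.15))
rate = 2.959e-07 1/s


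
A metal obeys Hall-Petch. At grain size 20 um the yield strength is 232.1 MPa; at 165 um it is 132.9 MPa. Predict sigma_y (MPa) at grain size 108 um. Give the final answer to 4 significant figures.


sigma_y = sigma0 + k / sqrt(d)
1/sqrt(d1) = 1/sqrt(2e-05) = 223.607;  1/sqrt(d2) = 77.8499
k = (sigma1 - sigma2) / (1/sqrt(d1) - 1/sqrt(d2)) = (232.1 - 132.9) / (223.607 - 77.8499) = 0.680585 MPa*m^0.5
sigma0 = sigma1 - k/sqrt(d1) = 232.1 - 0.680585*223.607 = 79.9165 MPa
sigma_y(d3) = 79.9165 + 0.680585 / sqrt(1.08e-04) = 145.4 MPa


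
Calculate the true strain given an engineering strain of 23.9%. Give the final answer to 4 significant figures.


epsilon_true = ln(1 + epsilon_eng)
epsilon_true = ln(1 + 0.239)
epsilon_true = 0.2143


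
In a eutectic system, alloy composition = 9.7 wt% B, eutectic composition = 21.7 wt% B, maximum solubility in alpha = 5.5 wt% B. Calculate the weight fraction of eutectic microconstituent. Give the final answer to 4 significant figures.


f_primary = (C_e - C0) / (C_e - C_alpha_max)
f_primary = (21.7 - 9.7) / (21.7 - 5.5)
f_primary = 0.740741
f_eutectic = 1 - 0.740741 = 0.2593


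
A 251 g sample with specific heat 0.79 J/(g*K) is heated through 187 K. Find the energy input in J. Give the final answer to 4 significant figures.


Q = m * cp * dT
Q = 251 * 0.79 * 187
Q = 37080 J


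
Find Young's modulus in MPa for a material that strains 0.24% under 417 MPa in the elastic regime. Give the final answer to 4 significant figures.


E = sigma / epsilon
epsilon = 0.24% = 2.4e-03
E = 417 / 2.4e-03
E = 173800 MPa


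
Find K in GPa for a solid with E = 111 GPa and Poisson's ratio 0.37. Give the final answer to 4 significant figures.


K = E / (3*(1-2*nu))
K = 111 / (3*(1-2*0.37))
K = 142.3 GPa


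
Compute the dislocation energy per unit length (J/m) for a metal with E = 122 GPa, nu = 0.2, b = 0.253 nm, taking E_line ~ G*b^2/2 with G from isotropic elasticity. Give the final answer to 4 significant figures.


Step 1: G = E / (2*(1+nu))
G = 122 / (2*(1+0.2)) = 50.8333 GPa = 5.08333e+10 Pa
Step 2: E_line = G*b^2/2
b = 0.253 nm = 2.53e-10 m
E_line = 0.5 * 5.08333e+10 * (2.53e-10)^2 = 1.627e-09 J/m


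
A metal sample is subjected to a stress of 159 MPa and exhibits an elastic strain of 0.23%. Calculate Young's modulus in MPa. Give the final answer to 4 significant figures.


E = sigma / epsilon
epsilon = 0.23% = 2.3e-03
E = 159 / 2.3e-03
E = 69130 MPa


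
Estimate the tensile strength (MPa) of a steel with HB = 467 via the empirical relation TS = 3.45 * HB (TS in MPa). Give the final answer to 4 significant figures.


TS (MPa) = 3.45 * HB
TS = 3.45 * 467
TS = 1611 MPa


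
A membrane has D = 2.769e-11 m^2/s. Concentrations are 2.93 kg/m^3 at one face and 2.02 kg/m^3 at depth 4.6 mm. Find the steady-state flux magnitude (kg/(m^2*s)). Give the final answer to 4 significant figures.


J = -D * (dC/dx) = D * (C1 - C2) / dx
J = 2.769e-11 * (2.93 - 2.02) / 4.6e-03
J = 5.478e-09 kg/(m^2*s)


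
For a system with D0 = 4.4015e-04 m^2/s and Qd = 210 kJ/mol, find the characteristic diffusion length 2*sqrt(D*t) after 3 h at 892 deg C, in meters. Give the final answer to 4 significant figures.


Step 1: D = D0 * exp(-Qd/(R*T))
T = 1165.15 K
D = 4.4015e-04 * exp(-210e3 / (8.314 * 1165.15)) = 1.69351e-13 m^2/s
Step 2: L = 2*sqrt(D*t)
t = 3 h = 10800 s
L = 2*sqrt(1.69351e-13 * 10800) = 8.553e-05 m


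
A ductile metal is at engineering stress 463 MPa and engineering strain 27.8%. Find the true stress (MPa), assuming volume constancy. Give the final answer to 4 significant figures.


sigma_true = sigma_eng * (1 + epsilon_eng)
sigma_true = 463 * (1 + 0.278)
sigma_true = 591.7 MPa


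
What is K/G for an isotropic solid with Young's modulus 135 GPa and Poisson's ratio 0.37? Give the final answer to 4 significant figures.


G = E / (2*(1+nu))
G = 135 / (2*(1+0.37)) = 49.2701 GPa
K = E / (3*(1-2*nu))
K = 135 / (3*(1-2*0.37)) = 173.077 GPa
K/G = 173.077 / 49.2701 = 3.513


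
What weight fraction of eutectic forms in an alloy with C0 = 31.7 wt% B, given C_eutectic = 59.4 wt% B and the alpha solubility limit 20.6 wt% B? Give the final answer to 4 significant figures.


f_primary = (C_e - C0) / (C_e - C_alpha_max)
f_primary = (59.4 - 31.7) / (59.4 - 20.6)
f_primary = 0.713918
f_eutectic = 1 - 0.713918 = 0.2861


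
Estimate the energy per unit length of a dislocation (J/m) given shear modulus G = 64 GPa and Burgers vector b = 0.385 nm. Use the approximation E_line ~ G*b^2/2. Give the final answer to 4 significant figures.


E = G*b^2/2
b = 0.385 nm = 3.85e-10 m
G = 64 GPa = 6.4e+10 Pa
E = 0.5 * 6.4e+10 * (3.85e-10)^2
E = 4.743e-09 J/m


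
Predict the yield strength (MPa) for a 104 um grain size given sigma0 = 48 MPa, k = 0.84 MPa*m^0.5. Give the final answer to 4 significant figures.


sigma_y = sigma0 + k / sqrt(d)
d = 104 um = 1.04e-04 m
sigma_y = 48 + 0.84 / sqrt(1.04e-04)
sigma_y = 130.4 MPa


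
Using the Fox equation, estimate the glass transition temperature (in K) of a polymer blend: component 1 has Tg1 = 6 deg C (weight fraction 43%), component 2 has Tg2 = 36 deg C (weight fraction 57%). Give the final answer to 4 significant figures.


1/Tg = w1/Tg1 + w2/Tg2 (in Kelvin)
Tg1 = 279.15 K, Tg2 = 309.15 K
1/Tg = 0.43/279.15 + 0.57/309.15
Tg = 295.5 K


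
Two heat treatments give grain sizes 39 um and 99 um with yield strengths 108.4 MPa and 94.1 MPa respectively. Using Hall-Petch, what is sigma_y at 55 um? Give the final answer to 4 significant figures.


sigma_y = sigma0 + k / sqrt(d)
1/sqrt(d1) = 1/sqrt(3.9e-05) = 160.128;  1/sqrt(d2) = 100.504
k = (sigma1 - sigma2) / (1/sqrt(d1) - 1/sqrt(d2)) = (108.4 - 94.1) / (160.128 - 100.504) = 0.239835 MPa*m^0.5
sigma0 = sigma1 - k/sqrt(d1) = 108.4 - 0.239835*160.128 = 69.9957 MPa
sigma_y(d3) = 69.9957 + 0.239835 / sqrt(5.5e-05) = 102.3 MPa


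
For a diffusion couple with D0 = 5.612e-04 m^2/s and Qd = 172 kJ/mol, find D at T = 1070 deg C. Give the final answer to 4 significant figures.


D = D0 * exp(-Qd / (R*T))
T = 1343.15 K
D = 5.612e-04 * exp(-172e3 / (8.314 * 1343.15))
D = 1.148e-10 m^2/s


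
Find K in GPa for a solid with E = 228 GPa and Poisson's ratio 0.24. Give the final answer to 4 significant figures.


K = E / (3*(1-2*nu))
K = 228 / (3*(1-2*0.24))
K = 146.2 GPa


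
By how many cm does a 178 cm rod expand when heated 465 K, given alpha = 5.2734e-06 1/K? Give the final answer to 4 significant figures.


dL = L0 * alpha * dT
dL = 178 * 5.2734e-06 * 465
dL = 0.4365 cm


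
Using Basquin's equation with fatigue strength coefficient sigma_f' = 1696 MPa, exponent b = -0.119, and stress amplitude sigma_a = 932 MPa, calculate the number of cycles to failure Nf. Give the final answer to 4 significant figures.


sigma_a = sigma_f' * (2*Nf)^b
2*Nf = (sigma_a / sigma_f')^(1/b)
2*Nf = (932 / 1696)^(1/-0.119)
2*Nf = 153.094
Nf = 76.55 cycles


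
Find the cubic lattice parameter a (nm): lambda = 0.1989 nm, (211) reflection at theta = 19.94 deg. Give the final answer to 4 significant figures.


d = lambda / (2*sin(theta))
d = 0.1989 / (2*sin(19.94 deg))
d = 0.291612 nm
a = d * sqrt(h^2+k^2+l^2) = 0.291612 * sqrt(6)
a = 0.7143 nm


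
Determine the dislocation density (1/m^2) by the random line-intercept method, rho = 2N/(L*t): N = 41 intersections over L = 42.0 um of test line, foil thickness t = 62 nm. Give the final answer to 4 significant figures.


rho = 2N / (L * t)
L = 42.0 um = 4.2e-05 m, t = 62 nm = 6.2e-08 m
rho = 2 * 41 / (4.2e-05 * 6.2e-08)
rho = 3.149e+13 1/m^2


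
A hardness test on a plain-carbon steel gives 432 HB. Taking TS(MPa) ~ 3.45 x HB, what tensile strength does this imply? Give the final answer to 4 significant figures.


TS (MPa) = 3.45 * HB
TS = 3.45 * 432
TS = 1490 MPa


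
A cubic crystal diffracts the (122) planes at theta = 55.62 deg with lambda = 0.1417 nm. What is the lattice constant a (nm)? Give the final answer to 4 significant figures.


d = lambda / (2*sin(theta))
d = 0.1417 / (2*sin(55.62 deg))
d = 0.0858465 nm
a = d * sqrt(h^2+k^2+l^2) = 0.0858465 * sqrt(9)
a = 0.2575 nm


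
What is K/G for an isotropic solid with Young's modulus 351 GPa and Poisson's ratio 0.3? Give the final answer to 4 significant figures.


G = E / (2*(1+nu))
G = 351 / (2*(1+0.3)) = 135 GPa
K = E / (3*(1-2*nu))
K = 351 / (3*(1-2*0.3)) = 292.5 GPa
K/G = 292.5 / 135 = 2.167


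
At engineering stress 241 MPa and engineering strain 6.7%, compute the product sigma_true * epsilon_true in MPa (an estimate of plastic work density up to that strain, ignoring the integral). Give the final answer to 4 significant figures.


sigma_true = sigma_eng * (1 + epsilon_eng)
sigma_true = 241 * (1 + 0.067) = 257.147 MPa
epsilon_true = ln(1 + epsilon_eng)
epsilon_true = ln(1 + 0.067) = 0.064851
sigma_true * epsilon_true = 257.147 * 0.064851 = 16.68 MPa


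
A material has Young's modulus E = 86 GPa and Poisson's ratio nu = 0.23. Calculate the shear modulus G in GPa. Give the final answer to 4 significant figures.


G = E / (2*(1+nu))
G = 86 / (2*(1+0.23))
G = 34.96 GPa


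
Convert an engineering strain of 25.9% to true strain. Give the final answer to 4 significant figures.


epsilon_true = ln(1 + epsilon_eng)
epsilon_true = ln(1 + 0.259)
epsilon_true = 0.2303


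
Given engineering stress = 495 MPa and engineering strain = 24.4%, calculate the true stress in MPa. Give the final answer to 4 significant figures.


sigma_true = sigma_eng * (1 + epsilon_eng)
sigma_true = 495 * (1 + 0.244)
sigma_true = 615.8 MPa


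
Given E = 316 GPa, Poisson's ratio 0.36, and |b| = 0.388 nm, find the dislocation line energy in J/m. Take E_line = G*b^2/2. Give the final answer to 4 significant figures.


Step 1: G = E / (2*(1+nu))
G = 316 / (2*(1+0.36)) = 116.176 GPa = 1.16176e+11 Pa
Step 2: E_line = G*b^2/2
b = 0.388 nm = 3.88e-10 m
E_line = 0.5 * 1.16176e+11 * (3.88e-10)^2 = 8.745e-09 J/m


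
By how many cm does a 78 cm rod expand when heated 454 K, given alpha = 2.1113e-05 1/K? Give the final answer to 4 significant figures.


dL = L0 * alpha * dT
dL = 78 * 2.1113e-05 * 454
dL = 0.7477 cm


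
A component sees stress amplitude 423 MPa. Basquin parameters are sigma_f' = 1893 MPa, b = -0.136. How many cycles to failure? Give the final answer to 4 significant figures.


sigma_a = sigma_f' * (2*Nf)^b
2*Nf = (sigma_a / sigma_f')^(1/b)
2*Nf = (423 / 1893)^(1/-0.136)
2*Nf = 61005.6
Nf = 30500 cycles


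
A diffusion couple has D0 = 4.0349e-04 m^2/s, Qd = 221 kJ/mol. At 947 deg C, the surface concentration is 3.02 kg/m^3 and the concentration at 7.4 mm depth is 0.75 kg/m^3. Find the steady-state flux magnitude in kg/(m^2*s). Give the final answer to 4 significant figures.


Step 1: D = D0 * exp(-Qd/(R*T))
T = 947 + 273.15 = 1220.15 K
D = 4.0349e-04 * exp(-221e3 / (8.314 * 1220.15)) = 1.39469e-13 m^2/s
Step 2: J = D * (C1 - C2) / dx
J = 1.39469e-13 * (3.02 - 0.75) / 7.4e-03
J = 4.278e-11 kg/(m^2*s)


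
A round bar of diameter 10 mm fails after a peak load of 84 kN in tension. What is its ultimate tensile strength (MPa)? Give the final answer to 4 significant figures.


A0 = pi*(d/2)^2 = pi*(10/2)^2 = 78.5398 mm^2
UTS = F_max / A0 = 84*1000 / 78.5398
UTS = 1070 MPa


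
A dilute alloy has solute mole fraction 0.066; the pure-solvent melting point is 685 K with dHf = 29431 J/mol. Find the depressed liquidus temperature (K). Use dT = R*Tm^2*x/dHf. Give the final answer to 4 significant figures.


dT = R*Tm^2*x / dHf
dT = 8.314 * 685^2 * 0.066 / 29431
dT = 8.74843 K
T_new = 685 - 8.74843 = 676.3 K


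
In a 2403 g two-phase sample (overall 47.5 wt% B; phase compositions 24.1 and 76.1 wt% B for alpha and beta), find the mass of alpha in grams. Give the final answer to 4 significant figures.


f_alpha = (C_beta - C0) / (C_beta - C_alpha)
f_alpha = (76.1 - 47.5) / (76.1 - 24.1) = 0.55
m_alpha = f_alpha * m_total = 0.55 * 2403 = 1322 g


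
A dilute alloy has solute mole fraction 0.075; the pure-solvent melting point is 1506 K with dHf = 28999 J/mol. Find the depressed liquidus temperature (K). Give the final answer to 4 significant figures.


dT = R*Tm^2*x / dHf
dT = 8.314 * 1506^2 * 0.075 / 28999
dT = 48.7684 K
T_new = 1506 - 48.7684 = 1457 K


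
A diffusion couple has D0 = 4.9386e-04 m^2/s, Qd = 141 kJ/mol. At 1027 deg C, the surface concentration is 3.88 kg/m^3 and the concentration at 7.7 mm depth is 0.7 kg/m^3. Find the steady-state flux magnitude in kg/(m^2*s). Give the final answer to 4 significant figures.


Step 1: D = D0 * exp(-Qd/(R*T))
T = 1027 + 273.15 = 1300.15 K
D = 4.9386e-04 * exp(-141e3 / (8.314 * 1300.15)) = 1.06808e-09 m^2/s
Step 2: J = D * (C1 - C2) / dx
J = 1.06808e-09 * (3.88 - 0.7) / 7.7e-03
J = 4.411e-07 kg/(m^2*s)


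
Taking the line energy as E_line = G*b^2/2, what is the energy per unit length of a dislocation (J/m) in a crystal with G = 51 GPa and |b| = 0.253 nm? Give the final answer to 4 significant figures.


E = G*b^2/2
b = 0.253 nm = 2.53e-10 m
G = 51 GPa = 5.1e+10 Pa
E = 0.5 * 5.1e+10 * (2.53e-10)^2
E = 1.632e-09 J/m


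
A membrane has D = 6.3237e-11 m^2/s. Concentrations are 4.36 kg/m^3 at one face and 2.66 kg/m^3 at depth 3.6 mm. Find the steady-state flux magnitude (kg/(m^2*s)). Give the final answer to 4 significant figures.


J = -D * (dC/dx) = D * (C1 - C2) / dx
J = 6.3237e-11 * (4.36 - 2.66) / 3.6e-03
J = 2.986e-08 kg/(m^2*s)


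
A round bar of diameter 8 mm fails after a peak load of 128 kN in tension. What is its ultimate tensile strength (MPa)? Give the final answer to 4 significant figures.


A0 = pi*(d/2)^2 = pi*(8/2)^2 = 50.2655 mm^2
UTS = F_max / A0 = 128*1000 / 50.2655
UTS = 2546 MPa


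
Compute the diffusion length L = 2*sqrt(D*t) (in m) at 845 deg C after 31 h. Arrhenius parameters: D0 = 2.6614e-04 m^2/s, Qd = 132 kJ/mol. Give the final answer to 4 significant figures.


Step 1: D = D0 * exp(-Qd/(R*T))
T = 1118.15 K
D = 2.6614e-04 * exp(-132e3 / (8.314 * 1118.15)) = 1.81333e-10 m^2/s
Step 2: L = 2*sqrt(D*t)
t = 31 h = 111600 s
L = 2*sqrt(1.81333e-10 * 111600) = 8.997e-03 m


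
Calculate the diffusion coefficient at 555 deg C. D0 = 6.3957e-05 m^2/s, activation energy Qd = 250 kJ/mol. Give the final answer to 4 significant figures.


D = D0 * exp(-Qd / (R*T))
T = 828.15 K
D = 6.3957e-05 * exp(-250e3 / (8.314 * 828.15))
D = 1.089e-20 m^2/s


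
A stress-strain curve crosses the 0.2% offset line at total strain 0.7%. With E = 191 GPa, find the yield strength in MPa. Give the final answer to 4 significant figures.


Offset strain = 0.002
Elastic strain at yield = total_strain - offset = 7e-03 - 0.002 = 5e-03
sigma_y = E * elastic_strain = 191000 * 5e-03
sigma_y = 955 MPa


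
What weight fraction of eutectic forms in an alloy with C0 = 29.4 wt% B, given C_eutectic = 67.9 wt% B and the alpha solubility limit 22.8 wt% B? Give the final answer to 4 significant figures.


f_primary = (C_e - C0) / (C_e - C_alpha_max)
f_primary = (67.9 - 29.4) / (67.9 - 22.8)
f_primary = 0.853659
f_eutectic = 1 - 0.853659 = 0.1463


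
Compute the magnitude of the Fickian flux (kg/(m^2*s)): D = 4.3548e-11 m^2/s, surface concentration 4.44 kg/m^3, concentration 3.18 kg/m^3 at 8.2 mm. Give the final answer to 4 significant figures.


J = -D * (dC/dx) = D * (C1 - C2) / dx
J = 4.3548e-11 * (4.44 - 3.18) / 8.2e-03
J = 6.692e-09 kg/(m^2*s)


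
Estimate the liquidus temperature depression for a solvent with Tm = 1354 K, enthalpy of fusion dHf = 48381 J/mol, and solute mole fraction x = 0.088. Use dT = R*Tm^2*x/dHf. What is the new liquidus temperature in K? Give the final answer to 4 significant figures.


dT = R*Tm^2*x / dHf
dT = 8.314 * 1354^2 * 0.088 / 48381
dT = 27.724 K
T_new = 1354 - 27.724 = 1326 K


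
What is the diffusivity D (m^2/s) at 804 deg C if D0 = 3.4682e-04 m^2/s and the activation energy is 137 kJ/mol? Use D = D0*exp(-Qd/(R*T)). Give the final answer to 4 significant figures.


D = D0 * exp(-Qd / (R*T))
T = 1077.15 K
D = 3.4682e-04 * exp(-137e3 / (8.314 * 1077.15))
D = 7.875e-11 m^2/s


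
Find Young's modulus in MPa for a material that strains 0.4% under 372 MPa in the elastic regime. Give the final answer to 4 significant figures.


E = sigma / epsilon
epsilon = 0.4% = 4e-03
E = 372 / 4e-03
E = 93000 MPa


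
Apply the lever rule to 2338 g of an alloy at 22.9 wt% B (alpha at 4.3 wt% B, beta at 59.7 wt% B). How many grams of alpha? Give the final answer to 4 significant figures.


f_alpha = (C_beta - C0) / (C_beta - C_alpha)
f_alpha = (59.7 - 22.9) / (59.7 - 4.3) = 0.66426
m_alpha = f_alpha * m_total = 0.66426 * 2338 = 1553 g


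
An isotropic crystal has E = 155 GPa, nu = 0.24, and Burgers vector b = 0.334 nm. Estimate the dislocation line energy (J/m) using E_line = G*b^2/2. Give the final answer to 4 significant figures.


Step 1: G = E / (2*(1+nu))
G = 155 / (2*(1+0.24)) = 62.5 GPa = 6.25e+10 Pa
Step 2: E_line = G*b^2/2
b = 0.334 nm = 3.34e-10 m
E_line = 0.5 * 6.25e+10 * (3.34e-10)^2 = 3.486e-09 J/m


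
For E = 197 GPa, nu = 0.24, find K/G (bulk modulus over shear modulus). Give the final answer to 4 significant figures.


G = E / (2*(1+nu))
G = 197 / (2*(1+0.24)) = 79.4355 GPa
K = E / (3*(1-2*nu))
K = 197 / (3*(1-2*0.24)) = 126.282 GPa
K/G = 126.282 / 79.4355 = 1.59


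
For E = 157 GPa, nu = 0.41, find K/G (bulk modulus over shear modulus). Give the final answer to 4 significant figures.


G = E / (2*(1+nu))
G = 157 / (2*(1+0.41)) = 55.6738 GPa
K = E / (3*(1-2*nu))
K = 157 / (3*(1-2*0.41)) = 290.741 GPa
K/G = 290.741 / 55.6738 = 5.222


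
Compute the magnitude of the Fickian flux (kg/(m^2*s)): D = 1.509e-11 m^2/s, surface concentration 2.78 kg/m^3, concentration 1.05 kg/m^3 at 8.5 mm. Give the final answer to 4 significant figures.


J = -D * (dC/dx) = D * (C1 - C2) / dx
J = 1.509e-11 * (2.78 - 1.05) / 8.5e-03
J = 3.071e-09 kg/(m^2*s)


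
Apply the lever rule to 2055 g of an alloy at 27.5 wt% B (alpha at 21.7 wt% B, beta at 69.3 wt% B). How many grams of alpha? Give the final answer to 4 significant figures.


f_alpha = (C_beta - C0) / (C_beta - C_alpha)
f_alpha = (69.3 - 27.5) / (69.3 - 21.7) = 0.878151
m_alpha = f_alpha * m_total = 0.878151 * 2055 = 1805 g


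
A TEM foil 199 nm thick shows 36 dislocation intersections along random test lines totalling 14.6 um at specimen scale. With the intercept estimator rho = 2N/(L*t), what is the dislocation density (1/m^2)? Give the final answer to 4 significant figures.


rho = 2N / (L * t)
L = 14.6 um = 1.46e-05 m, t = 199 nm = 1.99e-07 m
rho = 2 * 36 / (1.46e-05 * 1.99e-07)
rho = 2.478e+13 1/m^2


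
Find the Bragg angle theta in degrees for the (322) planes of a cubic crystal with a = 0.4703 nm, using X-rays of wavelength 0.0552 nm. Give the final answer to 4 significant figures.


d = a / sqrt(h^2+k^2+l^2)
d = 0.4703 / sqrt(17) = 0.114065 nm
lambda = 2*d*sin(theta)  =>  sin(theta) = lambda / (2*d)
sin(theta) = 0.0552 / (2 * 0.114065) = 0.241968
theta = 14 deg


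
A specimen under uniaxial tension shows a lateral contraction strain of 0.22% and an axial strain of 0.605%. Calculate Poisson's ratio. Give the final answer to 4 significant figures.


nu = -epsilon_lat / epsilon_axial
Lateral strain is contraction (negative), so using magnitudes:
nu = 0.22 / 0.605
nu = 0.3636


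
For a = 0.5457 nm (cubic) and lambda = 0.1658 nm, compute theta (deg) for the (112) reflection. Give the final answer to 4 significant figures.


d = a / sqrt(h^2+k^2+l^2)
d = 0.5457 / sqrt(6) = 0.222781 nm
lambda = 2*d*sin(theta)  =>  sin(theta) = lambda / (2*d)
sin(theta) = 0.1658 / (2 * 0.222781) = 0.372114
theta = 21.85 deg


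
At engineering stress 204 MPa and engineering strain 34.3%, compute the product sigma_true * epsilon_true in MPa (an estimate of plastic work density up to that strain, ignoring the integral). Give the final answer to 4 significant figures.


sigma_true = sigma_eng * (1 + epsilon_eng)
sigma_true = 204 * (1 + 0.343) = 273.972 MPa
epsilon_true = ln(1 + epsilon_eng)
epsilon_true = ln(1 + 0.343) = 0.294906
sigma_true * epsilon_true = 273.972 * 0.294906 = 80.8 MPa


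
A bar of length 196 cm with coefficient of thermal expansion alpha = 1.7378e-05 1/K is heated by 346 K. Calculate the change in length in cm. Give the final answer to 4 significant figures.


dL = L0 * alpha * dT
dL = 196 * 1.7378e-05 * 346
dL = 1.179 cm


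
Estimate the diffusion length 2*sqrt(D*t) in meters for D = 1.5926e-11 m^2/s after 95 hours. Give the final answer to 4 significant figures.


t = 95 hr = 342000 s
Diffusion length = 2*sqrt(D*t)
= 2*sqrt(1.5926e-11 * 342000)
= 4.668e-03 m
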